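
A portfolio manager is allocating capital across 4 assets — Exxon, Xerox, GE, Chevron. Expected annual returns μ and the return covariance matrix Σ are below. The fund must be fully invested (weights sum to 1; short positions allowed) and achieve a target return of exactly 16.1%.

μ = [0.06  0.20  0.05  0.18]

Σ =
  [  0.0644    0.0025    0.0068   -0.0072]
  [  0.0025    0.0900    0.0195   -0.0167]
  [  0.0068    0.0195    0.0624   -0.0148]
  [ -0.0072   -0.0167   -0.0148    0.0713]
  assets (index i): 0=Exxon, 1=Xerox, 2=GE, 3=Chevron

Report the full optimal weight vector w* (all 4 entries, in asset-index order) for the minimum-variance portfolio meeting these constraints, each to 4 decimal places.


p=Σ⁻¹μ = [1.1397  2.6819  0.6458  3.4018]
q=Σ⁻¹𝟙 = [15.8224  11.2248  15.9058  21.5537]
a=μᵀp=1.249379  b=𝟙ᵀp=7.869258  c=𝟙ᵀq=64.506698  D=ac−b²=18.668083
λ₁=(c·0.161−b)/D = (64.506698·0.161−7.869258)/18.668083 = 0.134793
λ₂=(a−b·0.161)/D = (1.249379−7.869258·0.161)/18.668083 = -0.000941
w* = 0.134793·p + -0.000941·q:
  w_0 = 0.134793·1.1397 + -0.000941·15.8224 = 0.1387  (Exxon)
  w_1 = 0.134793·2.6819 + -0.000941·11.2248 = 0.3509  (Xerox)
  w_2 = 0.134793·0.6458 + -0.000941·15.9058 = 0.0721  (GE)
  w_3 = 0.134793·3.4018 + -0.000941·21.5537 = 0.4383  (Chevron)
Σw_i=1.0000  μᵀw=0.1610
σ²=wᵀΣw=λ₁·μ_p+λ₂ = 0.134793·0.161 + -0.000941 = 0.020760 ≈ 0.0208

0.1387  0.3509  0.0721  0.4383


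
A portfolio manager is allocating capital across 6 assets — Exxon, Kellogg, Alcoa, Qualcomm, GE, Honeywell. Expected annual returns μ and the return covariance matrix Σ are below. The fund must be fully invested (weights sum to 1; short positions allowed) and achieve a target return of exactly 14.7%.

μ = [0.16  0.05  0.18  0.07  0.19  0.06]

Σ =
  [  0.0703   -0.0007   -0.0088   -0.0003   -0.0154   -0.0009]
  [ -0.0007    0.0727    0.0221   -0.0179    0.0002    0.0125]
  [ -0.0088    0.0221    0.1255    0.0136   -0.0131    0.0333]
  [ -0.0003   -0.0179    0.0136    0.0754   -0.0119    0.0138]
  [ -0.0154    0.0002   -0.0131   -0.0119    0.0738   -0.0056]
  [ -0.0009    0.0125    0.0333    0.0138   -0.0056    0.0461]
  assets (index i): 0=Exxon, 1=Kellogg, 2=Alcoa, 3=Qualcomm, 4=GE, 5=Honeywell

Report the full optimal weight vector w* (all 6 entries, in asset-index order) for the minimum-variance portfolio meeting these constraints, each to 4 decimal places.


x=Σ⁻¹μ = [3.3524  0.4813  1.8471  1.3306  3.8127  -0.0330]
y=Σ⁻¹𝟙 = [19.9266  14.7894  3.7858  17.3088  22.1055  12.8401]
a=μᵀx=1.708516  b=𝟙ᵀx=10.791232  c=𝟙ᵀy=90.756165  D=ac−b²=38.607667
λ₁=(c·0.147−b)/D = (90.756165·0.147−10.791232)/38.607667 = 0.066047
λ₂=(a−b·0.147)/D = (1.708516−10.791232·0.147)/38.607667 = 0.003165
w* = 0.066047·x + 0.003165·y:
  w_0 = 0.066047·3.3524 + 0.003165·19.9266 = 0.2845  (Exxon)
  w_1 = 0.066047·0.4813 + 0.003165·14.7894 = 0.0786  (Kellogg)
  w_2 = 0.066047·1.8471 + 0.003165·3.7858 = 0.1340  (Alcoa)
  w_3 = 0.066047·1.3306 + 0.003165·17.3088 = 0.1427  (Qualcomm)
  w_4 = 0.066047·3.8127 + 0.003165·22.1055 = 0.3218  (GE)
  w_5 = 0.066047·-0.0330 + 0.003165·12.8401 = 0.0385  (Honeywell)
Σw_i=1.0000  μᵀw=0.1470
σ²=wᵀΣw=λ₁·μ_p+λ₂ = 0.066047·0.147 + 0.003165 = 0.012874 ≈ 0.0129

0.2845  0.0786  0.1340  0.1427  0.3218  0.0385


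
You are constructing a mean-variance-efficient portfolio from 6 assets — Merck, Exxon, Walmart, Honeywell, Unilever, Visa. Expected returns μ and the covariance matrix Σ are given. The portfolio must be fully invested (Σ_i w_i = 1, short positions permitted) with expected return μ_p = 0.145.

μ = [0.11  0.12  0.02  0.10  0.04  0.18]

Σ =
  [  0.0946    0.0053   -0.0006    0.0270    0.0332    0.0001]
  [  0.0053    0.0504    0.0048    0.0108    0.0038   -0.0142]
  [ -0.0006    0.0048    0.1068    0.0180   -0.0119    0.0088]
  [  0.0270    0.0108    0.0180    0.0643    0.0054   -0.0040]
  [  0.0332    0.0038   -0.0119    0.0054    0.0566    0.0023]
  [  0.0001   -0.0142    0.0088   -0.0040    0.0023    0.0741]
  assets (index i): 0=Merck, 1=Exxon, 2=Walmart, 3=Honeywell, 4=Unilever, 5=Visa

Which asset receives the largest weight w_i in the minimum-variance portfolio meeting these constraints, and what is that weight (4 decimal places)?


u=Σ⁻¹μ = [0.7816  3.0109  -0.4076  1.0518  -0.2667  3.1186]
v=Σ⁻¹𝟙 = [1.3984  20.5371  7.2474  9.2219  15.4387  16.5869]
a=μᵀu=1.094989  b=𝟙ᵀu=7.288605  c=𝟙ᵀv=70.430378  D=ac−b²=23.996732
λ₁=(c·0.145−b)/D = (70.430378·0.145−7.288605)/23.996732 = 0.121842
λ₂=(a−b·0.145)/D = (1.094989−7.288605·0.145)/23.996732 = 0.001589
w* = 0.121842·u + 0.001589·v:
  w_0 = 0.121842·0.7816 + 0.001589·1.3984 = 0.0975  (Merck)
  w_1 = 0.121842·3.0109 + 0.001589·20.5371 = 0.3995  (Exxon)
  w_2 = 0.121842·-0.4076 + 0.001589·7.2474 = -0.0381  (Walmart)
  w_3 = 0.121842·1.0518 + 0.001589·9.2219 = 0.1428  (Honeywell)
  w_4 = 0.121842·-0.2667 + 0.001589·15.4387 = -0.0080  (Unilever)
  w_5 = 0.121842·3.1186 + 0.001589·16.5869 = 0.4063  (Visa)
Σw_i=1.0000  μᵀw=0.1450
σ²=wᵀΣw=λ₁·μ_p+λ₂ = 0.121842·0.145 + 0.001589 = 0.019256 ≈ 0.0193

Visa (0.4063)


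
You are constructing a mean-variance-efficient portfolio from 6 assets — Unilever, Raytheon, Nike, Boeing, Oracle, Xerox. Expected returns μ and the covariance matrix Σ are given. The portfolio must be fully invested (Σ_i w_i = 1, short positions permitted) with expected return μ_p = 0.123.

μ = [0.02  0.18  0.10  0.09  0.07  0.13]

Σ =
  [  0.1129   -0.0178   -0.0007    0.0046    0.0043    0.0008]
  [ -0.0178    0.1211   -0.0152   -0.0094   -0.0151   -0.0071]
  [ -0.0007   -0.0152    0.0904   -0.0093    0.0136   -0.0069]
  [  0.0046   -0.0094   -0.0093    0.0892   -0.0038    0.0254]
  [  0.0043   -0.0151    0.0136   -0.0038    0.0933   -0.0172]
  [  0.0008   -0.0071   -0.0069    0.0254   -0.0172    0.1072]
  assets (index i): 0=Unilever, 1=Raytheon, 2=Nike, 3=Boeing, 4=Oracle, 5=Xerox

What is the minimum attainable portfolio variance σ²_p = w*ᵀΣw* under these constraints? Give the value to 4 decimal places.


0.0176

x=Σ⁻¹μ = [0.4129  2.0359  1.4900  1.0122  1.1398  1.3834]
y=Σ⁻¹𝟙 = [10.2128  14.5742  13.5876  11.1931  13.0225  10.5293]
a=μᵀx=0.874437  b=𝟙ᵀx=7.474133  c=𝟙ᵀy=73.119490  D=ac−b²=8.075689
λ₁=(c·0.123−b)/D = (73.119490·0.123−7.474133)/8.075689 = 0.188165
λ₂=(a−b·0.123)/D = (0.874437−7.474133·0.123)/8.075689 = -0.005558
w* = 0.188165·x + -0.005558·y:
  w_0 = 0.188165·0.4129 + -0.005558·10.2128 = 0.0209  (Unilever)
  w_1 = 0.188165·2.0359 + -0.005558·14.5742 = 0.3021  (Raytheon)
  w_2 = 0.188165·1.4900 + -0.005558·13.5876 = 0.2048  (Nike)
  w_3 = 0.188165·1.0122 + -0.005558·11.1931 = 0.1283  (Boeing)
  w_4 = 0.188165·1.1398 + -0.005558·13.0225 = 0.1421  (Oracle)
  w_5 = 0.188165·1.3834 + -0.005558·10.5293 = 0.2018  (Xerox)
Σw_i=1.0000  μᵀw=0.1230
σ²=wᵀΣw=λ₁·μ_p+λ₂ = 0.188165·0.123 + -0.005558 = 0.017587 ≈ 0.0176


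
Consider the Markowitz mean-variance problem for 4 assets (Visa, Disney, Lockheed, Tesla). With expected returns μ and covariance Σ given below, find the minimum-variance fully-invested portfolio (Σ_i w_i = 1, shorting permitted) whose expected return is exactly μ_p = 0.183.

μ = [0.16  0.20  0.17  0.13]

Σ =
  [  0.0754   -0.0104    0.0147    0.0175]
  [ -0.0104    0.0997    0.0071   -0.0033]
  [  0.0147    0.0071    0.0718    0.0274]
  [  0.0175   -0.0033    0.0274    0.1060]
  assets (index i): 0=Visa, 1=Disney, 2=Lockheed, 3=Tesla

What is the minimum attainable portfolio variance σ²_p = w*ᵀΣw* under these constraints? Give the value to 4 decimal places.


x=Σ⁻¹μ = [1.9836  2.1224  1.5348  0.5683]
y=Σ⁻¹𝟙 = [11.8312  10.8640  8.2622  5.6832]
a=μᵀx=1.076668  b=𝟙ᵀx=6.209183  c=𝟙ᵀy=36.640617  D=ac−b²=0.895805
λ₁=(c·0.183−b)/D = (36.640617·0.183−6.209183)/0.895805 = 0.553747
λ₂=(a−b·0.183)/D = (1.076668−6.209183·0.183)/0.895805 = -0.066547
w* = 0.553747·x + -0.066547·y:
  w_0 = 0.553747·1.9836 + -0.066547·11.8312 = 0.3111  (Visa)
  w_1 = 0.553747·2.1224 + -0.066547·10.8640 = 0.4523  (Disney)
  w_2 = 0.553747·1.5348 + -0.066547·8.2622 = 0.3001  (Lockheed)
  w_3 = 0.553747·0.5683 + -0.066547·5.6832 = -0.0635  (Tesla)
Σw_i=1.0000  μᵀw=0.1830
σ²=wᵀΣw=λ₁·μ_p+λ₂ = 0.553747·0.183 + -0.066547 = 0.034789 ≈ 0.0348

0.0348


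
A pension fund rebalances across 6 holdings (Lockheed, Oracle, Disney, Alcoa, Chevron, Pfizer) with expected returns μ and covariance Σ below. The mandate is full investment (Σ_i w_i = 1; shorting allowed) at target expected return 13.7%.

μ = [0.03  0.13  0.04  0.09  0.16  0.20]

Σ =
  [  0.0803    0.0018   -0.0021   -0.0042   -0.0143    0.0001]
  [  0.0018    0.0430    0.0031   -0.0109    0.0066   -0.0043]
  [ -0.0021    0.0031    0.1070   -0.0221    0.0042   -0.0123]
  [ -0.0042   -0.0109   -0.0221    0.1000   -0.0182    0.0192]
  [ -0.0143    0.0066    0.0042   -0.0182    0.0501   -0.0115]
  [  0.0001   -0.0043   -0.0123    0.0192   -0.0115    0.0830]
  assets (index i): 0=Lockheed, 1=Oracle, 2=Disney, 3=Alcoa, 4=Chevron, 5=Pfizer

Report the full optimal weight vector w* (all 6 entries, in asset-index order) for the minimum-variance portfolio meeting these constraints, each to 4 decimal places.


p=Σ⁻¹μ = [1.1886  2.9644  0.8226  1.6910  4.3523  2.8955]
q=Σ⁻¹𝟙 = [18.9043  23.0030  13.5042  19.1279  31.6255  15.1754]
a=μᵀp=1.881600  b=𝟙ᵀp=13.914376  c=𝟙ᵀq=121.340411  D=ac−b²=34.704235
λ₁=(c·0.137−b)/D = (121.340411·0.137−13.914376)/34.704235 = 0.078067
λ₂=(a−b·0.137)/D = (1.881600−13.914376·0.137)/34.704235 = -0.000711
w* = 0.078067·p + -0.000711·q:
  w_0 = 0.078067·1.1886 + -0.000711·18.9043 = 0.0794  (Lockheed)
  w_1 = 0.078067·2.9644 + -0.000711·23.0030 = 0.2151  (Oracle)
  w_2 = 0.078067·0.8226 + -0.000711·13.5042 = 0.0546  (Disney)
  w_3 = 0.078067·1.6910 + -0.000711·19.1279 = 0.1184  (Alcoa)
  w_4 = 0.078067·4.3523 + -0.000711·31.6255 = 0.3173  (Chevron)
  w_5 = 0.078067·2.8955 + -0.000711·15.1754 = 0.2153  (Pfizer)
Σw_i=1.0000  μᵀw=0.1370
σ²=wᵀΣw=λ₁·μ_p+λ₂ = 0.078067·0.137 + -0.000711 = 0.009984 ≈ 0.0100

0.0794  0.2151  0.0546  0.1184  0.3173  0.2153


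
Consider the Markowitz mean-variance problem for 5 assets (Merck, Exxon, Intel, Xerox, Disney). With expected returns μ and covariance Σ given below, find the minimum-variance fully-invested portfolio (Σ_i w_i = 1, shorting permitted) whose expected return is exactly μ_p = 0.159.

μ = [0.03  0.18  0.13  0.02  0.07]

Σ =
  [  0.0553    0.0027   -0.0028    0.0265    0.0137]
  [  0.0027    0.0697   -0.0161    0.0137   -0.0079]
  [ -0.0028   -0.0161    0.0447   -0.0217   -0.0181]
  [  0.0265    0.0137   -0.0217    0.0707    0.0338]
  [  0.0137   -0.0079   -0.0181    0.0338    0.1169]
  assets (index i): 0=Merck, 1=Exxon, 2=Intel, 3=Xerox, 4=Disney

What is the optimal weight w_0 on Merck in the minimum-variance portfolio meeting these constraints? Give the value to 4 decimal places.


u=Σ⁻¹μ = [0.0698  3.8656  5.0915  0.3322  1.5441]
v=Σ⁻¹𝟙 = [9.7425  22.3757  42.3311  13.6339  11.5369]
a=μᵀu=1.474526  b=𝟙ᵀu=10.903196  c=𝟙ᵀv=99.620019  D=ac−b²=28.012616
λ₁=(c·0.159−b)/D = (99.620019·0.159−10.903196)/28.012616 = 0.176220
λ₂=(a−b·0.159)/D = (1.474526−10.903196·0.159)/28.012616 = -0.009249
w* = 0.176220·u + -0.009249·v:
  w_0 = 0.176220·0.0698 + -0.009249·9.7425 = -0.0778  (Merck)
  w_1 = 0.176220·3.8656 + -0.009249·22.3757 = 0.4742  (Exxon)
  w_2 = 0.176220·5.0915 + -0.009249·42.3311 = 0.5057  (Intel)
  w_3 = 0.176220·0.3322 + -0.009249·13.6339 = -0.0676  (Xerox)
  w_4 = 0.176220·1.5441 + -0.009249·11.5369 = 0.1654  (Disney)
Σw_i=1.0000  μᵀw=0.1590
σ²=wᵀΣw=λ₁·μ_p+λ₂ = 0.176220·0.159 + -0.009249 = 0.018770 ≈ 0.0188

-0.0778


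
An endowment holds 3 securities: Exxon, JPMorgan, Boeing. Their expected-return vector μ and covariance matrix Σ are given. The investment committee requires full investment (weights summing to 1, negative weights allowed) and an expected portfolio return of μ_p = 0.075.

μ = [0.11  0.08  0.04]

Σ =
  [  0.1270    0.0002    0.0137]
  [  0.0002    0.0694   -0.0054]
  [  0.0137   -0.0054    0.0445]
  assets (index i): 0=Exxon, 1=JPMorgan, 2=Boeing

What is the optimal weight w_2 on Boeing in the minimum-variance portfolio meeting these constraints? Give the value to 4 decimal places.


u=Σ⁻¹μ = [0.7772  1.2133  0.8068]
v=Σ⁻¹𝟙 = [5.3919  16.1657  22.7736]
a=μᵀu=0.214827  b=𝟙ᵀu=2.797307  c=𝟙ᵀv=44.331189  D=ac−b²=1.698611
λ₁=(c·0.075−b)/D = (44.331189·0.075−2.797307)/1.698611 = 0.310567
λ₂=(a−b·0.075)/D = (0.214827−2.797307·0.075)/1.698611 = 0.002961
w* = 0.310567·u + 0.002961·v:
  w_0 = 0.310567·0.7772 + 0.002961·5.3919 = 0.2573  (Exxon)
  w_1 = 0.310567·1.2133 + 0.002961·16.1657 = 0.4247  (JPMorgan)
  w_2 = 0.310567·0.8068 + 0.002961·22.7736 = 0.3180  (Boeing)
Σw_i=1.0000  μᵀw=0.0750
σ²=wᵀΣw=λ₁·μ_p+λ₂ = 0.310567·0.075 + 0.002961 = 0.026253 ≈ 0.0263

0.3180


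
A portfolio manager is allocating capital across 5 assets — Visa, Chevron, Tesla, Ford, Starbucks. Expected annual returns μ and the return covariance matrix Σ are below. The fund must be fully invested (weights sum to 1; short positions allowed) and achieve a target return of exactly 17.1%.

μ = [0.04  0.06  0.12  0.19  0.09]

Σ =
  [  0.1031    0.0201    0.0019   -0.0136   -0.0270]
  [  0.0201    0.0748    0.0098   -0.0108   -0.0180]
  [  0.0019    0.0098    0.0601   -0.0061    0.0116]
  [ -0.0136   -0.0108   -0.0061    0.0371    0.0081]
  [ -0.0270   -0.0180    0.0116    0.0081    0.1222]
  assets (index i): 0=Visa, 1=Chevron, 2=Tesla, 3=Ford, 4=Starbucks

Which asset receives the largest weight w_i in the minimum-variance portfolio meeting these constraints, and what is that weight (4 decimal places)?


Ford (0.7486)

p=Σ⁻¹μ = [1.0520  1.2318  2.2824  6.1256  0.5277]
q=Σ⁻¹𝟙 = [13.8133  15.2415  15.6231  36.9386  9.5489]
a=μᵀp=1.601235  b=𝟙ᵀp=11.219530  c=𝟙ᵀq=91.165367  D=ac−b²=20.099359
λ₁=(c·0.171−b)/D = (91.165367·0.171−11.219530)/20.099359 = 0.217407
λ₂=(a−b·0.171)/D = (1.601235−11.219530·0.171)/20.099359 = -0.015787
w* = 0.217407·p + -0.015787·q:
  w_0 = 0.217407·1.0520 + -0.015787·13.8133 = 0.0106  (Visa)
  w_1 = 0.217407·1.2318 + -0.015787·15.2415 = 0.0272  (Chevron)
  w_2 = 0.217407·2.2824 + -0.015787·15.6231 = 0.2496  (Tesla)
  w_3 = 0.217407·6.1256 + -0.015787·36.9386 = 0.7486  (Ford)
  w_4 = 0.217407·0.5277 + -0.015787·9.5489 = -0.0360  (Starbucks)
Σw_i=1.0000  μᵀw=0.1710
σ²=wᵀΣw=λ₁·μ_p+λ₂ = 0.217407·0.171 + -0.015787 = 0.021390 ≈ 0.0214


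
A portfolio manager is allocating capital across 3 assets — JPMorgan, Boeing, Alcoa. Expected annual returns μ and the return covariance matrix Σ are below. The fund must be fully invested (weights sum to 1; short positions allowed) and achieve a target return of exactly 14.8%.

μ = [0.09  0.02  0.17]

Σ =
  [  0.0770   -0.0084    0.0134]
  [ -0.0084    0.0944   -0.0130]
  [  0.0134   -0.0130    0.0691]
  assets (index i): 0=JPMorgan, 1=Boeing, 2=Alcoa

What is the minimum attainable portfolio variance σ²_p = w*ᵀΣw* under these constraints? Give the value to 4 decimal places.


g=Σ⁻¹μ = [0.8153  0.6174  2.4182]
h=Σ⁻¹𝟙 = [11.9153  13.6827  14.7353]
a=μᵀg=0.496833  b=𝟙ᵀg=3.851037  c=𝟙ᵀh=40.333362  D=ac−b²=5.208441
λ₁=(c·0.148−b)/D = (40.333362·0.148−3.851037)/5.208441 = 0.406705
λ₂=(a−b·0.148)/D = (0.496833−3.851037·0.148)/5.208441 = -0.014039
w* = 0.406705·g + -0.014039·h:
  w_0 = 0.406705·0.8153 + -0.014039·11.9153 = 0.1643  (JPMorgan)
  w_1 = 0.406705·0.6174 + -0.014039·13.6827 = 0.0590  (Boeing)
  w_2 = 0.406705·2.4182 + -0.014039·14.7353 = 0.7766  (Alcoa)
Σw_i=1.0000  μᵀw=0.1480
σ²=wᵀΣw=λ₁·μ_p+λ₂ = 0.406705·0.148 + -0.014039 = 0.046153 ≈ 0.0462

0.0462


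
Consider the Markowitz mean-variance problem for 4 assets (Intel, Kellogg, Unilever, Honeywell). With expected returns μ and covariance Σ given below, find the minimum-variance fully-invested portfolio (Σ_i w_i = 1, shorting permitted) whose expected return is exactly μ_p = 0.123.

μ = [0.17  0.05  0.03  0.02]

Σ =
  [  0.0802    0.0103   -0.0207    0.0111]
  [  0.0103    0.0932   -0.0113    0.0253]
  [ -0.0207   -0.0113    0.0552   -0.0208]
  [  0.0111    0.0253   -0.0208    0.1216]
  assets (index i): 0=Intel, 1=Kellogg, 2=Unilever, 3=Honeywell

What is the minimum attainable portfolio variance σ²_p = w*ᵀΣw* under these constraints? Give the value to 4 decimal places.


p=Σ⁻¹μ = [2.4609  0.4246  1.6004  0.1253]
q=Σ⁻¹𝟙 = [17.7155  9.8105  30.4505  9.7740]
a=μᵀp=0.490102  b=𝟙ᵀp=4.611164  c=𝟙ᵀq=67.750625  D=ac−b²=11.941882
λ₁=(c·0.123−b)/D = (67.750625·0.123−4.611164)/11.941882 = 0.311690
λ₂=(a−b·0.123)/D = (0.490102−4.611164·0.123)/11.941882 = -0.006454
w* = 0.311690·p + -0.006454·q:
  w_0 = 0.311690·2.4609 + -0.006454·17.7155 = 0.6527  (Intel)
  w_1 = 0.311690·0.4246 + -0.006454·9.8105 = 0.0690  (Kellogg)
  w_2 = 0.311690·1.6004 + -0.006454·30.4505 = 0.3023  (Unilever)
  w_3 = 0.311690·0.1253 + -0.006454·9.7740 = -0.0240  (Honeywell)
Σw_i=1.0000  μᵀw=0.1230
σ²=wᵀΣw=λ₁·μ_p+λ₂ = 0.311690·0.123 + -0.006454 = 0.031884 ≈ 0.0319

0.0319


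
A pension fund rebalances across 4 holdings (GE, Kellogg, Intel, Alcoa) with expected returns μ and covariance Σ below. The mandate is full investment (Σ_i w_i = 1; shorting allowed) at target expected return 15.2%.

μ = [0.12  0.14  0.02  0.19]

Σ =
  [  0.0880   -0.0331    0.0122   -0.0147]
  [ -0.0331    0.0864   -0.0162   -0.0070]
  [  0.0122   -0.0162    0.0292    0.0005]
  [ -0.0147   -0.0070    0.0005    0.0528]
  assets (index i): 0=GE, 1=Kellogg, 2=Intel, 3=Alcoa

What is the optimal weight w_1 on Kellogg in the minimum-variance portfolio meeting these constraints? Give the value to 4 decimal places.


u=Σ⁻¹μ = [3.3658  3.5303  1.1517  4.9927]
v=Σ⁻¹𝟙 = [21.6637  29.9325  41.3129  28.5479]
a=μᵀu=1.869785  b=𝟙ᵀu=13.040549  c=𝟙ᵀv=121.456975  D=ac−b²=57.042488
λ₁=(c·0.152−b)/D = (121.456975·0.152−13.040549)/57.042488 = 0.095033
λ₂=(a−b·0.152)/D = (1.869785−13.040549·0.152)/57.042488 = -0.001970
w* = 0.095033·u + -0.001970·v:
  w_0 = 0.095033·3.3658 + -0.001970·21.6637 = 0.2772  (GE)
  w_1 = 0.095033·3.5303 + -0.001970·29.9325 = 0.2765  (Kellogg)
  w_2 = 0.095033·1.1517 + -0.001970·41.3129 = 0.0281  (Intel)
  w_3 = 0.095033·4.9927 + -0.001970·28.5479 = 0.4182  (Alcoa)
Σw_i=1.0000  μᵀw=0.1520
σ²=wᵀΣw=λ₁·μ_p+λ₂ = 0.095033·0.152 + -0.001970 = 0.012475 ≈ 0.0125

0.2765


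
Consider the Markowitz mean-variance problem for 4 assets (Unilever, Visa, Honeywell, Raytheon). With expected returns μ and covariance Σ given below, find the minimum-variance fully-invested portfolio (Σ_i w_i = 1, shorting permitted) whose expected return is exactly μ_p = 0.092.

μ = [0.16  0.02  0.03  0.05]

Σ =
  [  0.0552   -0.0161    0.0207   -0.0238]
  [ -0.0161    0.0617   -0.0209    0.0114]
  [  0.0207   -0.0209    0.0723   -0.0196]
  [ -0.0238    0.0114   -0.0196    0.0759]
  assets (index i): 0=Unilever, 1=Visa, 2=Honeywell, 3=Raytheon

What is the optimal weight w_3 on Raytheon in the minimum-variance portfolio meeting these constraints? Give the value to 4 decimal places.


u=Σ⁻¹μ = [3.9352  1.0499  0.0668  1.7523]
v=Σ⁻¹𝟙 = [28.3759  25.9264  19.4946  23.2132]
a=μᵀu=0.740253  b=𝟙ᵀu=6.804171  c=𝟙ᵀv=97.010074  D=ac−b²=25.515295
λ₁=(c·0.092−b)/D = (97.010074·0.092−6.804171)/25.515295 = 0.083117
λ₂=(a−b·0.092)/D = (0.740253−6.804171·0.092)/25.515295 = 0.004478
w* = 0.083117·u + 0.004478·v:
  w_0 = 0.083117·3.9352 + 0.004478·28.3759 = 0.4542  (Unilever)
  w_1 = 0.083117·1.0499 + 0.004478·25.9264 = 0.2034  (Visa)
  w_2 = 0.083117·0.0668 + 0.004478·19.4946 = 0.0929  (Honeywell)
  w_3 = 0.083117·1.7523 + 0.004478·23.2132 = 0.2496  (Raytheon)
Σw_i=1.0000  μᵀw=0.0920
σ²=wᵀΣw=λ₁·μ_p+λ₂ = 0.083117·0.092 + 0.004478 = 0.012125 ≈ 0.0121

0.2496


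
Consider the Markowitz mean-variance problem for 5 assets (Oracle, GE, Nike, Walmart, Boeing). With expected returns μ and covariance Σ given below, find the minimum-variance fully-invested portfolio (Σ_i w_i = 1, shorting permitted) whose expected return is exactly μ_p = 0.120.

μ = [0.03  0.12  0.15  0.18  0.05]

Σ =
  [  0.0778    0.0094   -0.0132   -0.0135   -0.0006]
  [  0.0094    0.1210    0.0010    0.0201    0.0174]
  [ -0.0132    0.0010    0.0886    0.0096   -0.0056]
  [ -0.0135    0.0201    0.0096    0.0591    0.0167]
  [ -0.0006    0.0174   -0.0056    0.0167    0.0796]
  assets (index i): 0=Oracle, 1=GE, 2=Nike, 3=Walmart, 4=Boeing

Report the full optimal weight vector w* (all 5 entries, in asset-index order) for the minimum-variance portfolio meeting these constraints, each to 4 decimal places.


0.2465  0.0581  0.2379  0.3621  0.0954

p=Σ⁻¹μ = [1.1009  0.4055  1.5419  2.8950  0.0489]
q=Σ⁻¹𝟙 = [17.3665  2.8998  12.8308  15.0462  9.8058]
a=μᵀp=0.836511  b=𝟙ᵀp=5.992192  c=𝟙ᵀq=57.949113  D=ac−b²=12.568679
λ₁=(c·0.120−b)/D = (57.949113·0.120−5.992192)/12.568679 = 0.076516
λ₂=(a−b·0.120)/D = (0.836511−5.992192·0.120)/12.568679 = 0.009344
w* = 0.076516·p + 0.009344·q:
  w_0 = 0.076516·1.1009 + 0.009344·17.3665 = 0.2465  (Oracle)
  w_1 = 0.076516·0.4055 + 0.009344·2.8998 = 0.0581  (GE)
  w_2 = 0.076516·1.5419 + 0.009344·12.8308 = 0.2379  (Nike)
  w_3 = 0.076516·2.8950 + 0.009344·15.0462 = 0.3621  (Walmart)
  w_4 = 0.076516·0.0489 + 0.009344·9.8058 = 0.0954  (Boeing)
Σw_i=1.0000  μᵀw=0.1200
σ²=wᵀΣw=λ₁·μ_p+λ₂ = 0.076516·0.120 + 0.009344 = 0.018526 ≈ 0.0185


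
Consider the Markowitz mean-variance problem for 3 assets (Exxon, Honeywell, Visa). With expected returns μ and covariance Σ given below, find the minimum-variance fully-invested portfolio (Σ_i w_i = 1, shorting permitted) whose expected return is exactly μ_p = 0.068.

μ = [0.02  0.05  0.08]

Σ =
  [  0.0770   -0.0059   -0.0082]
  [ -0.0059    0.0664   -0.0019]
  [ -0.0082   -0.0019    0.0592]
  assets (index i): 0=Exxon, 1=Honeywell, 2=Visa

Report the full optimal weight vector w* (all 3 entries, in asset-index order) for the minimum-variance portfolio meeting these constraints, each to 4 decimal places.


p=Σ⁻¹μ = [0.4777  0.8368  1.4444]
q=Σ⁻¹𝟙 = [16.3949  17.0810  19.7110]
a=μᵀp=0.166943  b=𝟙ᵀp=2.758832  c=𝟙ᵀq=53.186972  D=ac−b²=1.268015
λ₁=(c·0.068−b)/D = (53.186972·0.068−2.758832)/1.268015 = 0.676555
λ₂=(a−b·0.068)/D = (0.166943−2.758832·0.068)/1.268015 = -0.016292
w* = 0.676555·p + -0.016292·q:
  w_0 = 0.676555·0.4777 + -0.016292·16.3949 = 0.0561  (Exxon)
  w_1 = 0.676555·0.8368 + -0.016292·17.0810 = 0.2879  (Honeywell)
  w_2 = 0.676555·1.4444 + -0.016292·19.7110 = 0.6561  (Visa)
Σw_i=1.0000  μᵀw=0.0680
σ²=wᵀΣw=λ₁·μ_p+λ₂ = 0.676555·0.068 + -0.016292 = 0.029714 ≈ 0.0297

0.0561  0.2879  0.6561


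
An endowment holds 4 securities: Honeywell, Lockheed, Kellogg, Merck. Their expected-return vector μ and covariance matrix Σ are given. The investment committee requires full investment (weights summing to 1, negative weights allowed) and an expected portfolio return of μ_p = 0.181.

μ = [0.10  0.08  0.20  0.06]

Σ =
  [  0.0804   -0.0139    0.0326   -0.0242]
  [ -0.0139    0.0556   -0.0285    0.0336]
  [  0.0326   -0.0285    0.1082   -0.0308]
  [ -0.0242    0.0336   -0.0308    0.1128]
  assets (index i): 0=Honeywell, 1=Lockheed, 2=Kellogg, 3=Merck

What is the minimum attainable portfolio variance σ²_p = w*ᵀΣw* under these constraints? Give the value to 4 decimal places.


0.0656

p=Σ⁻¹μ = [0.8868  2.5210  2.4256  0.6335]
q=Σ⁻¹𝟙 = [13.4635  23.2023  13.7439  8.5951]
a=μᵀp=0.813501  b=𝟙ᵀp=6.467008  c=𝟙ᵀq=59.004732  D=ac−b²=6.178238
λ₁=(c·0.181−b)/D = (59.004732·0.181−6.467008)/6.178238 = 0.681885
λ₂=(a−b·0.181)/D = (0.813501−6.467008·0.181)/6.178238 = -0.057788
w* = 0.681885·p + -0.057788·q:
  w_0 = 0.681885·0.8868 + -0.057788·13.4635 = -0.1733  (Honeywell)
  w_1 = 0.681885·2.5210 + -0.057788·23.2023 = 0.3783  (Lockheed)
  w_2 = 0.681885·2.4256 + -0.057788·13.7439 = 0.8598  (Kellogg)
  w_3 = 0.681885·0.6335 + -0.057788·8.5951 = -0.0647  (Merck)
Σw_i=1.0000  μᵀw=0.1810
σ²=wᵀΣw=λ₁·μ_p+λ₂ = 0.681885·0.181 + -0.057788 = 0.065633 ≈ 0.0656


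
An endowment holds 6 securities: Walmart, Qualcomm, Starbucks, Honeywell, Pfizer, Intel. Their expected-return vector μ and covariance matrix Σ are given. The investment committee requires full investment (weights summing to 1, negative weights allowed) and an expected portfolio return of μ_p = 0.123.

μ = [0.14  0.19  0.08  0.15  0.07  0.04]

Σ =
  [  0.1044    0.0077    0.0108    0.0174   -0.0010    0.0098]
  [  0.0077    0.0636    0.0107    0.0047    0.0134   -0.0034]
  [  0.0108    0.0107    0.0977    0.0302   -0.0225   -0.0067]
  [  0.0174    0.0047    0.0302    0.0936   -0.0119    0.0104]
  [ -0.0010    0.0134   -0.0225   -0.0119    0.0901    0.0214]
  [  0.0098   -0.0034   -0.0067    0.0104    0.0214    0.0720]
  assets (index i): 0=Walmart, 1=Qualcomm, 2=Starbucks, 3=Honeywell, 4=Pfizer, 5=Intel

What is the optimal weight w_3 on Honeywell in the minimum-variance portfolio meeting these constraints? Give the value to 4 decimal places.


0.1499

p=Σ⁻¹μ = [0.8966  2.6496  0.1728  1.2927  0.5536  0.2235]
q=Σ⁻¹𝟙 = [5.8411  11.4015  9.5294  6.0557  10.1213  10.6360]
a=μᵀp=0.884355  b=𝟙ᵀp=5.788679  c=𝟙ᵀq=53.585053  D=ac−b²=13.879375
λ₁=(c·0.123−b)/D = (53.585053·0.123−5.788679)/13.879375 = 0.057804
λ₂=(a−b·0.123)/D = (0.884355−5.788679·0.123)/13.879375 = 0.012417
w* = 0.057804·p + 0.012417·q:
  w_0 = 0.057804·0.8966 + 0.012417·5.8411 = 0.1244  (Walmart)
  w_1 = 0.057804·2.6496 + 0.012417·11.4015 = 0.2947  (Qualcomm)
  w_2 = 0.057804·0.1728 + 0.012417·9.5294 = 0.1283  (Starbucks)
  w_3 = 0.057804·1.2927 + 0.012417·6.0557 = 0.1499  (Honeywell)
  w_4 = 0.057804·0.5536 + 0.012417·10.1213 = 0.1577  (Pfizer)
  w_5 = 0.057804·0.2235 + 0.012417·10.6360 = 0.1450  (Intel)
Σw_i=1.0000  μᵀw=0.1230
σ²=wᵀΣw=λ₁·μ_p+λ₂ = 0.057804·0.123 + 0.012417 = 0.019527 ≈ 0.0195


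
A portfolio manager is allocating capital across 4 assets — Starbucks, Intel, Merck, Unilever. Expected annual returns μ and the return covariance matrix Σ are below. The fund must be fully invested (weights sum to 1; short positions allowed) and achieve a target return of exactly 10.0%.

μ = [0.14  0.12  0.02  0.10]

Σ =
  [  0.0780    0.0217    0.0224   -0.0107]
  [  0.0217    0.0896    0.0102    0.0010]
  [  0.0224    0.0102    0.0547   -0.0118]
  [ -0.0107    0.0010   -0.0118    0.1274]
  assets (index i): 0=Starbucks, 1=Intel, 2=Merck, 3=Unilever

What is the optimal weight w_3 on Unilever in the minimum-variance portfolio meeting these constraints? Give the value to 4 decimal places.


p=Σ⁻¹μ = [1.7511  0.9433  -0.3346  0.8936]
q=Σ⁻¹𝟙 = [7.5372  7.4091  15.9494  9.9014]
a=μᵀp=0.441021  b=𝟙ᵀp=3.253433  c=𝟙ᵀq=40.797117  D=ac−b²=7.407560
λ₁=(c·0.100−b)/D = (40.797117·0.100−3.253433)/7.407560 = 0.111545
λ₂=(a−b·0.100)/D = (0.441021−3.253433·0.100)/7.407560 = 0.015616
w* = 0.111545·p + 0.015616·q:
  w_0 = 0.111545·1.7511 + 0.015616·7.5372 = 0.3130  (Starbucks)
  w_1 = 0.111545·0.9433 + 0.015616·7.4091 = 0.2209  (Intel)
  w_2 = 0.111545·-0.3346 + 0.015616·15.9494 = 0.2117  (Merck)
  w_3 = 0.111545·0.8936 + 0.015616·9.9014 = 0.2543  (Unilever)
Σw_i=1.0000  μᵀw=0.1000
σ²=wᵀΣw=λ₁·μ_p+λ₂ = 0.111545·0.100 + 0.015616 = 0.026771 ≈ 0.0268

0.2543


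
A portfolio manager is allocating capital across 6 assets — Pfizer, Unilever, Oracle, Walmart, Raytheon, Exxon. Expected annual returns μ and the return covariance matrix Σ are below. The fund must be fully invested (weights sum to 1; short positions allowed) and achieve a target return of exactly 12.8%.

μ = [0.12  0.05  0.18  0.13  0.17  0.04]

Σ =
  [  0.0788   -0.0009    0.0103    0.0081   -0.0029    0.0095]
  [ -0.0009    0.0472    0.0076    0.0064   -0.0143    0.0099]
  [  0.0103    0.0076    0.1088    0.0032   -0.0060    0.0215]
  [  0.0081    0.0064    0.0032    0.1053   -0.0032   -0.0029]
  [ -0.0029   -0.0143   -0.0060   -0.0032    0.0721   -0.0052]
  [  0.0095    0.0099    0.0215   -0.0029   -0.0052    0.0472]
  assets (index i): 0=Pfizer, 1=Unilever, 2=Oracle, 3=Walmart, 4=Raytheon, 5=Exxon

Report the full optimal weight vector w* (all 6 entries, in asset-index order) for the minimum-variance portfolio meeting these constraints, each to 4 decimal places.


u=Σ⁻¹μ = [1.3429  1.5828  1.5609  1.0735  2.8975  -0.0806]
v=Σ⁻¹𝟙 = [10.4550  22.6276  4.5430  8.2196  20.6057  15.0419]
a=μᵀu=1.150145  b=𝟙ᵀu=8.376907  c=𝟙ᵀv=81.492769  D=ac−b²=23.555922
λ₁=(c·0.128−b)/D = (81.492769·0.128−8.376907)/23.555922 = 0.087204
λ₂=(a−b·0.128)/D = (1.150145−8.376907·0.128)/23.555922 = 0.003307
w* = 0.087204·u + 0.003307·v:
  w_0 = 0.087204·1.3429 + 0.003307·10.4550 = 0.1517  (Pfizer)
  w_1 = 0.087204·1.5828 + 0.003307·22.6276 = 0.2129  (Unilever)
  w_2 = 0.087204·1.5609 + 0.003307·4.5430 = 0.1511  (Oracle)
  w_3 = 0.087204·1.0735 + 0.003307·8.2196 = 0.1208  (Walmart)
  w_4 = 0.087204·2.8975 + 0.003307·20.6057 = 0.3208  (Raytheon)
  w_5 = 0.087204·-0.0806 + 0.003307·15.0419 = 0.0427  (Exxon)
Σw_i=1.0000  μᵀw=0.1280
σ²=wᵀΣw=λ₁·μ_p+λ₂ = 0.087204·0.128 + 0.003307 = 0.014469 ≈ 0.0145

0.1517  0.2129  0.1511  0.1208  0.3208  0.0427


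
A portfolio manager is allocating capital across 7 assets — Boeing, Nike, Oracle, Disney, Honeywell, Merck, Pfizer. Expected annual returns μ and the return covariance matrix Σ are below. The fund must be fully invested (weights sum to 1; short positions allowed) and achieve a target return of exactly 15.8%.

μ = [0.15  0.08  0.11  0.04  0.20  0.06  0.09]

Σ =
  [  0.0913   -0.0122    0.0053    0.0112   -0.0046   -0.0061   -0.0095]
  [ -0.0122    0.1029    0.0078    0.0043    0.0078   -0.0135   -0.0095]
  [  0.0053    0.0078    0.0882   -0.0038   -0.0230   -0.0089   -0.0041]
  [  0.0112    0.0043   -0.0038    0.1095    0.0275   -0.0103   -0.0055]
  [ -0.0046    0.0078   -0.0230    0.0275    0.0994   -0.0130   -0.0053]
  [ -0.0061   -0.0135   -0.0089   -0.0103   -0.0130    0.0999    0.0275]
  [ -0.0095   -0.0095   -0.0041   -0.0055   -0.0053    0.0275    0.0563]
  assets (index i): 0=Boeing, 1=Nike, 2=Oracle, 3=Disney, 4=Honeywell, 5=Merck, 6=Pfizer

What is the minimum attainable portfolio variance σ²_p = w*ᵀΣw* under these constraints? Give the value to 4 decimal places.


x=Σ⁻¹μ = [2.1169  0.9830  1.9219  -0.3438  2.7873  0.7806  2.1091]
y=Σ⁻¹𝟙 = [14.4515  12.2132  15.3608  6.1944  14.1006  10.8799  19.9982]
a=μᵀx=1.387941  b=𝟙ᵀx=10.354986  c=𝟙ᵀy=93.198508  D=ac−b²=22.128338
λ₁=(c·0.158−b)/D = (93.198508·0.158−10.354986)/22.128338 = 0.197501
λ₂=(a−b·0.158)/D = (1.387941−10.354986·0.158)/22.128338 = -0.011214
w* = 0.197501·x + -0.011214·y:
  w_0 = 0.197501·2.1169 + -0.011214·14.4515 = 0.2560  (Boeing)
  w_1 = 0.197501·0.9830 + -0.011214·12.2132 = 0.0572  (Nike)
  w_2 = 0.197501·1.9219 + -0.011214·15.3608 = 0.2073  (Oracle)
  w_3 = 0.197501·-0.3438 + -0.011214·6.1944 = -0.1374  (Disney)
  w_4 = 0.197501·2.7873 + -0.011214·14.1006 = 0.3924  (Honeywell)
  w_5 = 0.197501·0.7806 + -0.011214·10.8799 = 0.0322  (Merck)
  w_6 = 0.197501·2.1091 + -0.011214·19.9982 = 0.1923  (Pfizer)
Σw_i=1.0000  μᵀw=0.1580
σ²=wᵀΣw=λ₁·μ_p+λ₂ = 0.197501·0.158 + -0.011214 = 0.019991 ≈ 0.0200

0.0200


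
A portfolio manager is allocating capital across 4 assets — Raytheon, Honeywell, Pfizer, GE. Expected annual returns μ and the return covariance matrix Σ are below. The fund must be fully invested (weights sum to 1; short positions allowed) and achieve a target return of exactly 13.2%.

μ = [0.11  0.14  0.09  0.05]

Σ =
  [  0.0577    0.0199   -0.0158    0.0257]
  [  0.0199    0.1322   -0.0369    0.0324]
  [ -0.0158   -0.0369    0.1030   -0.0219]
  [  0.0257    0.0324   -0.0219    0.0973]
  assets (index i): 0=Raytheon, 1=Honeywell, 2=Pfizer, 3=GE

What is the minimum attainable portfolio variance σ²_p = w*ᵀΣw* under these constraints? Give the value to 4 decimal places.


0.0394

x=Σ⁻¹μ = [1.9432  1.2248  1.6007  -0.0470]
y=Σ⁻¹𝟙 = [15.9171  8.0415  16.5450  7.1194]
a=μᵀx=0.526937  b=𝟙ᵀx=4.721719  c=𝟙ᵀy=47.623092  D=ac−b²=2.799723
λ₁=(c·0.132−b)/D = (47.623092·0.132−4.721719)/2.799723 = 0.558816
λ₂=(a−b·0.132)/D = (0.526937−4.721719·0.132)/2.799723 = -0.034407
w* = 0.558816·x + -0.034407·y:
  w_0 = 0.558816·1.9432 + -0.034407·15.9171 = 0.5382  (Raytheon)
  w_1 = 0.558816·1.2248 + -0.034407·8.0415 = 0.4077  (Honeywell)
  w_2 = 0.558816·1.6007 + -0.034407·16.5450 = 0.3252  (Pfizer)
  w_3 = 0.558816·-0.0470 + -0.034407·7.1194 = -0.2712  (GE)
Σw_i=1.0000  μᵀw=0.1320
σ²=wᵀΣw=λ₁·μ_p+λ₂ = 0.558816·0.132 + -0.034407 = 0.039357 ≈ 0.0394


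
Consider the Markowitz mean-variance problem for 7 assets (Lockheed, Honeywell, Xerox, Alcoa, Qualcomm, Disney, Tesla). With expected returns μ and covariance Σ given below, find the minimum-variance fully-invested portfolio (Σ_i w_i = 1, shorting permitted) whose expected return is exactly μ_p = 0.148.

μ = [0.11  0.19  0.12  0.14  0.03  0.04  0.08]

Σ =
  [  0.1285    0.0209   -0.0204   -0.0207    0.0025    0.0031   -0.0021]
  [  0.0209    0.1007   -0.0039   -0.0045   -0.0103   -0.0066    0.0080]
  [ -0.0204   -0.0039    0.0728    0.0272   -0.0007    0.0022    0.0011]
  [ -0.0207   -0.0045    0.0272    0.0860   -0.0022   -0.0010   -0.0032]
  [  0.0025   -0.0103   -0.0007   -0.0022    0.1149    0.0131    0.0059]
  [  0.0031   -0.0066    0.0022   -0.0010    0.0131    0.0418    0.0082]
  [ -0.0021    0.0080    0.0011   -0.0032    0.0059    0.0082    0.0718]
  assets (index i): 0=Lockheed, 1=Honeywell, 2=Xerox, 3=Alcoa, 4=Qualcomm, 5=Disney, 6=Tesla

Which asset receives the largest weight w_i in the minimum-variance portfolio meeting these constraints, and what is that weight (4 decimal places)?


Honeywell (0.3411)

u=Σ⁻¹μ = [1.0251  1.8174  1.4083  1.5743  0.2969  0.8683  0.8667]
v=Σ⁻¹𝟙 = [9.4225  10.1413  11.9349  11.4542  6.8489  20.2608  10.5242]
a=μᵀu=0.960423  b=𝟙ᵀu=7.856929  c=𝟙ᵀv=80.586771  D=ac−b²=15.666087
λ₁=(c·0.148−b)/D = (80.586771·0.148−7.856929)/15.666087 = 0.259791
λ₂=(a−b·0.148)/D = (0.960423−7.856929·0.148)/15.666087 = -0.012920
w* = 0.259791·u + -0.012920·v:
  w_0 = 0.259791·1.0251 + -0.012920·9.4225 = 0.1446  (Lockheed)
  w_1 = 0.259791·1.8174 + -0.012920·10.1413 = 0.3411  (Honeywell)
  w_2 = 0.259791·1.4083 + -0.012920·11.9349 = 0.2117  (Xerox)
  w_3 = 0.259791·1.5743 + -0.012920·11.4542 = 0.2610  (Alcoa)
  w_4 = 0.259791·0.2969 + -0.012920·6.8489 = -0.0113  (Qualcomm)
  w_5 = 0.259791·0.8683 + -0.012920·20.2608 = -0.0362  (Disney)
  w_6 = 0.259791·0.8667 + -0.012920·10.5242 = 0.0892  (Tesla)
Σw_i=1.0000  μᵀw=0.1480
σ²=wᵀΣw=λ₁·μ_p+λ₂ = 0.259791·0.148 + -0.012920 = 0.025529 ≈ 0.0255


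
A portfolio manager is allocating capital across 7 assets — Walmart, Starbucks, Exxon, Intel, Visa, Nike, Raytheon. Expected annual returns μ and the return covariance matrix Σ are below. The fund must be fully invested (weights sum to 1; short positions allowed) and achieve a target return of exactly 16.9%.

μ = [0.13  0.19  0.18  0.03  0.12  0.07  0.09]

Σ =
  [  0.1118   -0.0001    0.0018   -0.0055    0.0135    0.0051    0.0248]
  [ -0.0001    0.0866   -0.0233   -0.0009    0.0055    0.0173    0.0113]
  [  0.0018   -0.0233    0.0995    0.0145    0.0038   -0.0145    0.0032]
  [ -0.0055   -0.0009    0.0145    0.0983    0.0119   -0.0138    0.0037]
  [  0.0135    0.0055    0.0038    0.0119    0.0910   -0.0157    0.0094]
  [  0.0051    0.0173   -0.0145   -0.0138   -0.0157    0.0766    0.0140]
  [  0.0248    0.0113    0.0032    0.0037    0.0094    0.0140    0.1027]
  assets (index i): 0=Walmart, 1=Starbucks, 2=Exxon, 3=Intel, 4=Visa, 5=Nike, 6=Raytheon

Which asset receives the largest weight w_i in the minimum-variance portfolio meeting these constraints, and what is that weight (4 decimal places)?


Starbucks (0.3764)

u=Σ⁻¹μ = [0.9401  2.6013  2.4944  0.0146  1.0736  0.9481  0.0574]
v=Σ⁻¹𝟙 = [6.6049  10.9331  12.9080  9.6333  9.9514  15.7931  3.1262]
a=μᵀu=1.266238  b=𝟙ᵀu=8.129418  c=𝟙ᵀv=68.950046  D=ac−b²=21.219733
λ₁=(c·0.169−b)/D = (68.950046·0.169−8.129418)/21.219733 = 0.166031
λ₂=(a−b·0.169)/D = (1.266238−8.129418·0.169)/21.219733 = -0.005072
w* = 0.166031·u + -0.005072·v:
  w_0 = 0.166031·0.9401 + -0.005072·6.6049 = 0.1226  (Walmart)
  w_1 = 0.166031·2.6013 + -0.005072·10.9331 = 0.3764  (Starbucks)
  w_2 = 0.166031·2.4944 + -0.005072·12.9080 = 0.3487  (Exxon)
  w_3 = 0.166031·0.0146 + -0.005072·9.6333 = -0.0464  (Intel)
  w_4 = 0.166031·1.0736 + -0.005072·9.9514 = 0.1278  (Visa)
  w_5 = 0.166031·0.9481 + -0.005072·15.7931 = 0.0773  (Nike)
  w_6 = 0.166031·0.0574 + -0.005072·3.1262 = -0.0063  (Raytheon)
Σw_i=1.0000  μᵀw=0.1690
σ²=wᵀΣw=λ₁·μ_p+λ₂ = 0.166031·0.169 + -0.005072 = 0.022987 ≈ 0.0230


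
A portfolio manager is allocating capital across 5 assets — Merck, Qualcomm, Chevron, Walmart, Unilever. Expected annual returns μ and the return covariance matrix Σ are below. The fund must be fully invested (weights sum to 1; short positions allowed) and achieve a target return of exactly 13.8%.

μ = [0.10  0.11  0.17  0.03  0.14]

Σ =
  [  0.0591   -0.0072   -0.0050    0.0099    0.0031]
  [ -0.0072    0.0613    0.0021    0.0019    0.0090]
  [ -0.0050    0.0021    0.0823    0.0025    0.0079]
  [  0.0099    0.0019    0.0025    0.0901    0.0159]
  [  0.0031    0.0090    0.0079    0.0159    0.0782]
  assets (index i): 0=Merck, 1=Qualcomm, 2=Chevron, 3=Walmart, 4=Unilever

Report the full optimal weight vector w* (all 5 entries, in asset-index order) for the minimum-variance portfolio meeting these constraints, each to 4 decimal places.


g=Σ⁻¹μ = [2.0461  1.7748  2.0222  -0.2229  1.3459]
h=Σ⁻¹𝟙 = [18.3903  16.7464  11.9068  7.0727  7.4904]
a=μᵀg=0.925357  b=𝟙ᵀg=6.966131  c=𝟙ᵀh=61.606654  D=ac−b²=8.481189
λ₁=(c·0.138−b)/D = (61.606654·0.138−6.966131)/8.481189 = 0.181058
λ₂=(a−b·0.138)/D = (0.925357−6.966131·0.138)/8.481189 = -0.004241
w* = 0.181058·g + -0.004241·h:
  w_0 = 0.181058·2.0461 + -0.004241·18.3903 = 0.2925  (Merck)
  w_1 = 0.181058·1.7748 + -0.004241·16.7464 = 0.2503  (Qualcomm)
  w_2 = 0.181058·2.0222 + -0.004241·11.9068 = 0.3156  (Chevron)
  w_3 = 0.181058·-0.2229 + -0.004241·7.0727 = -0.0704  (Walmart)
  w_4 = 0.181058·1.3459 + -0.004241·7.4904 = 0.2119  (Unilever)
Σw_i=1.0000  μᵀw=0.1380
σ²=wᵀΣw=λ₁·μ_p+λ₂ = 0.181058·0.138 + -0.004241 = 0.020745 ≈ 0.0207

0.2925  0.2503  0.3156  -0.0704  0.2119


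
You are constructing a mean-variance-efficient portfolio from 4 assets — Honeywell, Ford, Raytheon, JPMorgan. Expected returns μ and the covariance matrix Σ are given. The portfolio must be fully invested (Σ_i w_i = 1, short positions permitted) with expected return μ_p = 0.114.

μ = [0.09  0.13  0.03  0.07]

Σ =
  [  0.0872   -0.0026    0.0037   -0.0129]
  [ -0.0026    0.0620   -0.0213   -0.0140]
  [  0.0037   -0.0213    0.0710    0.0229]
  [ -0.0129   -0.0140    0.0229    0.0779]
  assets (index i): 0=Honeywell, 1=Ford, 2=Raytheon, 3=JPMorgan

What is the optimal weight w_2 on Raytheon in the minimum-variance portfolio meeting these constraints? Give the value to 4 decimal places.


u=Σ⁻¹μ = [1.2875  2.7119  0.7216  1.3870]
v=Σ⁻¹𝟙 = [13.7557  25.6627  16.2440  14.9517]
a=μᵀu=0.587166  b=𝟙ᵀu=6.108102  c=𝟙ᵀv=70.614105  D=ac−b²=4.153276
λ₁=(c·0.114−b)/D = (70.614105·0.114−6.108102)/4.153276 = 0.467560
λ₂=(a−b·0.114)/D = (0.587166−6.108102·0.114)/4.153276 = -0.026282
w* = 0.467560·u + -0.026282·v:
  w_0 = 0.467560·1.2875 + -0.026282·13.7557 = 0.2405  (Honeywell)
  w_1 = 0.467560·2.7119 + -0.026282·25.6627 = 0.5935  (Ford)
  w_2 = 0.467560·0.7216 + -0.026282·16.2440 = -0.0895  (Raytheon)
  w_3 = 0.467560·1.3870 + -0.026282·14.9517 = 0.2556  (JPMorgan)
Σw_i=1.0000  μᵀw=0.1140
σ²=wᵀΣw=λ₁·μ_p+λ₂ = 0.467560·0.114 + -0.026282 = 0.027020 ≈ 0.0270

-0.0895
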